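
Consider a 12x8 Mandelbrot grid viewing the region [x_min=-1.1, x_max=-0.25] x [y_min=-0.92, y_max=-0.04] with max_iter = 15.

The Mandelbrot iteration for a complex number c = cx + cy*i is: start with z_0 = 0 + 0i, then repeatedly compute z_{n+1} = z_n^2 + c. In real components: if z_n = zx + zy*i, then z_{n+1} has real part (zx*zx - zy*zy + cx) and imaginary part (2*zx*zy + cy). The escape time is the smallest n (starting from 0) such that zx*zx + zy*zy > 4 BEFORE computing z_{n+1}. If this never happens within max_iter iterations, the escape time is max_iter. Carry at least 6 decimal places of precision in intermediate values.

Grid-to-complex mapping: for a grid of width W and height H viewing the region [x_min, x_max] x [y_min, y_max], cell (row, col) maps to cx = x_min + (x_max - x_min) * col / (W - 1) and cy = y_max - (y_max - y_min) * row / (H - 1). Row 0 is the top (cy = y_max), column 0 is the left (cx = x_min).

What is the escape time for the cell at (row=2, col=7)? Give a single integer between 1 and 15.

Answer: 15

Derivation:
z_0 = 0 + 0i, c = -0.5591 + -0.2914i
Iter 1: z = -0.5591 + -0.2914i, |z|^2 = 0.3975
Iter 2: z = -0.3314 + 0.0344i, |z|^2 = 0.1110
Iter 3: z = -0.4504 + -0.3143i, |z|^2 = 0.3016
Iter 4: z = -0.4550 + -0.0083i, |z|^2 = 0.2071
Iter 5: z = -0.3522 + -0.2839i, |z|^2 = 0.2046
Iter 6: z = -0.5156 + -0.0915i, |z|^2 = 0.2743
Iter 7: z = -0.3016 + -0.1971i, |z|^2 = 0.1298
Iter 8: z = -0.5070 + -0.1726i, |z|^2 = 0.2868
Iter 9: z = -0.3318 + -0.1165i, |z|^2 = 0.1237
Iter 10: z = -0.4625 + -0.2141i, |z|^2 = 0.2598
Iter 11: z = -0.3910 + -0.0933i, |z|^2 = 0.1616
Iter 12: z = -0.4149 + -0.2184i, |z|^2 = 0.2199
Iter 13: z = -0.4347 + -0.1102i, |z|^2 = 0.2011
Iter 14: z = -0.3823 + -0.1957i, |z|^2 = 0.1844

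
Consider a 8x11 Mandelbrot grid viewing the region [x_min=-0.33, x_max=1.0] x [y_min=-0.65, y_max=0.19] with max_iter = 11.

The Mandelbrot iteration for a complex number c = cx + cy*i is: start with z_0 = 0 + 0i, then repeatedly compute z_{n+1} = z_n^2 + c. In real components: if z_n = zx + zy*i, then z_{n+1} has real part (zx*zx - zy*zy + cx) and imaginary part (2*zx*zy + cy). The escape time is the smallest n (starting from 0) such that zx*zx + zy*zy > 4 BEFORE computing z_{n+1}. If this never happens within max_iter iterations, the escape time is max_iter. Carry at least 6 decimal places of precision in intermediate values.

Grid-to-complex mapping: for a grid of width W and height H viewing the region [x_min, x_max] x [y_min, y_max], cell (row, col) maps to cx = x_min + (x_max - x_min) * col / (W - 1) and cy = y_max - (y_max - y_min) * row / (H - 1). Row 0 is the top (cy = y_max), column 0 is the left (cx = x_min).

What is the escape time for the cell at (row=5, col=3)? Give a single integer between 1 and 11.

z_0 = 0 + 0i, c = 0.2400 + -0.2300i
Iter 1: z = 0.2400 + -0.2300i, |z|^2 = 0.1105
Iter 2: z = 0.2447 + -0.3404i, |z|^2 = 0.1758
Iter 3: z = 0.1840 + -0.3966i, |z|^2 = 0.1911
Iter 4: z = 0.1166 + -0.3760i, |z|^2 = 0.1549
Iter 5: z = 0.1123 + -0.3177i, |z|^2 = 0.1135
Iter 6: z = 0.1517 + -0.3013i, |z|^2 = 0.1138
Iter 7: z = 0.1722 + -0.3214i, |z|^2 = 0.1330
Iter 8: z = 0.1664 + -0.3407i, |z|^2 = 0.1438
Iter 9: z = 0.1516 + -0.3434i, |z|^2 = 0.1409
Iter 10: z = 0.1451 + -0.3341i, |z|^2 = 0.1327

Answer: 11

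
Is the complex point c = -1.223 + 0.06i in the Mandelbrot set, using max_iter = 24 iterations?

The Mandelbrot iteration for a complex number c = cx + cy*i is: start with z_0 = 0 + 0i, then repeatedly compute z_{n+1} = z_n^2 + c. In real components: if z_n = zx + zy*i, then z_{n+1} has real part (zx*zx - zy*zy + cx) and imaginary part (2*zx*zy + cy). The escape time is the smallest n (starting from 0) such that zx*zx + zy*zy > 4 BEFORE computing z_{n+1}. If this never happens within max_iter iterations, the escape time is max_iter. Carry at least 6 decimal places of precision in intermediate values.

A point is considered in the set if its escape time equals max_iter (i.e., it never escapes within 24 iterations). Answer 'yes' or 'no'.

Answer: yes

Derivation:
z_0 = 0 + 0i, c = -1.2230 + 0.0600i
Iter 1: z = -1.2230 + 0.0600i, |z|^2 = 1.4993
Iter 2: z = 0.2691 + -0.0868i, |z|^2 = 0.0800
Iter 3: z = -1.1581 + 0.0133i, |z|^2 = 1.3414
Iter 4: z = 0.1180 + 0.0292i, |z|^2 = 0.0148
Iter 5: z = -1.2099 + 0.0669i, |z|^2 = 1.4684
Iter 6: z = 0.2364 + -0.1019i, |z|^2 = 0.0663
Iter 7: z = -1.1775 + 0.0118i, |z|^2 = 1.3866
Iter 8: z = 0.1633 + 0.0321i, |z|^2 = 0.0277
Iter 9: z = -1.1974 + 0.0705i, |z|^2 = 1.4387
Iter 10: z = 0.2057 + -0.1088i, |z|^2 = 0.0542
Iter 11: z = -1.1925 + 0.0152i, |z|^2 = 1.4223
Iter 12: z = 0.1989 + 0.0237i, |z|^2 = 0.0401
Iter 13: z = -1.1840 + 0.0694i, |z|^2 = 1.4067
Iter 14: z = 0.1741 + -0.1044i, |z|^2 = 0.0412
Iter 15: z = -1.2036 + 0.0237i, |z|^2 = 1.4492
Iter 16: z = 0.2251 + 0.0030i, |z|^2 = 0.0507
Iter 17: z = -1.1723 + 0.0614i, |z|^2 = 1.3782
Iter 18: z = 0.1476 + -0.0839i, |z|^2 = 0.0288
Iter 19: z = -1.2082 + 0.0352i, |z|^2 = 1.4611
Iter 20: z = 0.2356 + -0.0251i, |z|^2 = 0.0561
Iter 21: z = -1.1681 + 0.0482i, |z|^2 = 1.3668
Iter 22: z = 0.1392 + -0.0525i, |z|^2 = 0.0221
Iter 23: z = -1.2064 + 0.0454i, |z|^2 = 1.4574
Did not escape in 24 iterations → in set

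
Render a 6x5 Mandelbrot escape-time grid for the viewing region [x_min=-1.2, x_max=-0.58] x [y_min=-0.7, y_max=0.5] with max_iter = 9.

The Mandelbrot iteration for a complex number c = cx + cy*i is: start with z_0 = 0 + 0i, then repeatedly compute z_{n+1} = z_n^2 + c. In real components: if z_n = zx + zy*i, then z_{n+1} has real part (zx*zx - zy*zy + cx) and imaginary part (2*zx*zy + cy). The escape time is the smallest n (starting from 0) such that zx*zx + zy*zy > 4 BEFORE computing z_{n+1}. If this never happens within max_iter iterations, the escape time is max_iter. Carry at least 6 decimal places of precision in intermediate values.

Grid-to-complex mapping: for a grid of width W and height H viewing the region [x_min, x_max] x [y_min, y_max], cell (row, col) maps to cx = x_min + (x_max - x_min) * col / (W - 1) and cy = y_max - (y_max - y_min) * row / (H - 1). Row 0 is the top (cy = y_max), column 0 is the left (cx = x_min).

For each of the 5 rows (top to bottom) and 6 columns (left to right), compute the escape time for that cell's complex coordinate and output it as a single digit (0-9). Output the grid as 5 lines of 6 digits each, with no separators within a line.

Answer: 555689
999999
999999
777799
334458

Derivation:
(row=0, col=0): c = -1.2000 + 0.5000i → escape time 5
(row=0, col=1): c = -1.0760 + 0.5000i → escape time 5
(row=0, col=2): c = -0.9520 + 0.5000i → escape time 5
(row=0, col=3): c = -0.8280 + 0.5000i → escape time 6
(row=0, col=4): c = -0.7040 + 0.5000i → escape time 8
(row=0, col=5): c = -0.5800 + 0.5000i → escape time 9
(row=1, col=0): c = -1.2000 + 0.2000i → escape time 9
(row=1, col=1): c = -1.0760 + 0.2000i → escape time 9
(row=1, col=2): c = -0.9520 + 0.2000i → escape time 9
(row=1, col=3): c = -0.8280 + 0.2000i → escape time 9
(row=1, col=4): c = -0.7040 + 0.2000i → escape time 9
(row=1, col=5): c = -0.5800 + 0.2000i → escape time 9
(row=2, col=0): c = -1.2000 + -0.1000i → escape time 9
(row=2, col=1): c = -1.0760 + -0.1000i → escape time 9
(row=2, col=2): c = -0.9520 + -0.1000i → escape time 9
(row=2, col=3): c = -0.8280 + -0.1000i → escape time 9
(row=2, col=4): c = -0.7040 + -0.1000i → escape time 9
(row=2, col=5): c = -0.5800 + -0.1000i → escape time 9
(row=3, col=0): c = -1.2000 + -0.4000i → escape time 7
(row=3, col=1): c = -1.0760 + -0.4000i → escape time 7
(row=3, col=2): c = -0.9520 + -0.4000i → escape time 7
(row=3, col=3): c = -0.8280 + -0.4000i → escape time 7
(row=3, col=4): c = -0.7040 + -0.4000i → escape time 9
(row=3, col=5): c = -0.5800 + -0.4000i → escape time 9
(row=4, col=0): c = -1.2000 + -0.7000i → escape time 3
(row=4, col=1): c = -1.0760 + -0.7000i → escape time 3
(row=4, col=2): c = -0.9520 + -0.7000i → escape time 4
(row=4, col=3): c = -0.8280 + -0.7000i → escape time 4
(row=4, col=4): c = -0.7040 + -0.7000i → escape time 5
(row=4, col=5): c = -0.5800 + -0.7000i → escape time 8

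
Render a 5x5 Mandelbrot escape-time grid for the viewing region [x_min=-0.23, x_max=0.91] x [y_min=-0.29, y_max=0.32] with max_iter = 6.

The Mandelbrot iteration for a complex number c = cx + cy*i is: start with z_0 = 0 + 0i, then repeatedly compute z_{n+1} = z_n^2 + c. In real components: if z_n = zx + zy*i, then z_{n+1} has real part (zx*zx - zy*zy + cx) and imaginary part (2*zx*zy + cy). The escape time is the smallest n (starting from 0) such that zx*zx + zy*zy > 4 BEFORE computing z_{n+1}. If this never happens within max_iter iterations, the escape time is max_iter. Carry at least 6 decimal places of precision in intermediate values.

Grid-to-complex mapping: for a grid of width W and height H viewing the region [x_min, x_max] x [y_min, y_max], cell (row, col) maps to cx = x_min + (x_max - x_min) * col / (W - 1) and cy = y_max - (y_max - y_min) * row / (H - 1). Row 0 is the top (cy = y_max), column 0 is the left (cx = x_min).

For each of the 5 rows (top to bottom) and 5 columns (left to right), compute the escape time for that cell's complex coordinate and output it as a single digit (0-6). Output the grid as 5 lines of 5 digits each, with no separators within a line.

Answer: 66643
66643
66643
66643
66643

Derivation:
(row=0, col=0): c = -0.2300 + 0.3200i → escape time 6
(row=0, col=1): c = 0.0550 + 0.3200i → escape time 6
(row=0, col=2): c = 0.3400 + 0.3200i → escape time 6
(row=0, col=3): c = 0.6250 + 0.3200i → escape time 4
(row=0, col=4): c = 0.9100 + 0.3200i → escape time 3
(row=1, col=0): c = -0.2300 + 0.1675i → escape time 6
(row=1, col=1): c = 0.0550 + 0.1675i → escape time 6
(row=1, col=2): c = 0.3400 + 0.1675i → escape time 6
(row=1, col=3): c = 0.6250 + 0.1675i → escape time 4
(row=1, col=4): c = 0.9100 + 0.1675i → escape time 3
(row=2, col=0): c = -0.2300 + 0.0150i → escape time 6
(row=2, col=1): c = 0.0550 + 0.0150i → escape time 6
(row=2, col=2): c = 0.3400 + 0.0150i → escape time 6
(row=2, col=3): c = 0.6250 + 0.0150i → escape time 4
(row=2, col=4): c = 0.9100 + 0.0150i → escape time 3
(row=3, col=0): c = -0.2300 + -0.1375i → escape time 6
(row=3, col=1): c = 0.0550 + -0.1375i → escape time 6
(row=3, col=2): c = 0.3400 + -0.1375i → escape time 6
(row=3, col=3): c = 0.6250 + -0.1375i → escape time 4
(row=3, col=4): c = 0.9100 + -0.1375i → escape time 3
(row=4, col=0): c = -0.2300 + -0.2900i → escape time 6
(row=4, col=1): c = 0.0550 + -0.2900i → escape time 6
(row=4, col=2): c = 0.3400 + -0.2900i → escape time 6
(row=4, col=3): c = 0.6250 + -0.2900i → escape time 4
(row=4, col=4): c = 0.9100 + -0.2900i → escape time 3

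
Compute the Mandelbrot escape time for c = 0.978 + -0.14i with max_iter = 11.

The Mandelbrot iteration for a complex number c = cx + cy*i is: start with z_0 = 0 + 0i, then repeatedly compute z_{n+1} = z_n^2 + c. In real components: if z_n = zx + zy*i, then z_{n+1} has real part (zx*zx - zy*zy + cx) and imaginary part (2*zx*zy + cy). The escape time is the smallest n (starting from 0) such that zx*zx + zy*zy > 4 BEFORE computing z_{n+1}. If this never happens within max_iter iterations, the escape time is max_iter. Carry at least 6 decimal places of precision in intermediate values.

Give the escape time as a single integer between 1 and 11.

Answer: 3

Derivation:
z_0 = 0 + 0i, c = 0.9780 + -0.1400i
Iter 1: z = 0.9780 + -0.1400i, |z|^2 = 0.9761
Iter 2: z = 1.9149 + -0.4138i, |z|^2 = 3.8380
Iter 3: z = 4.4735 + -1.7249i, |z|^2 = 22.9877
Escaped at iteration 3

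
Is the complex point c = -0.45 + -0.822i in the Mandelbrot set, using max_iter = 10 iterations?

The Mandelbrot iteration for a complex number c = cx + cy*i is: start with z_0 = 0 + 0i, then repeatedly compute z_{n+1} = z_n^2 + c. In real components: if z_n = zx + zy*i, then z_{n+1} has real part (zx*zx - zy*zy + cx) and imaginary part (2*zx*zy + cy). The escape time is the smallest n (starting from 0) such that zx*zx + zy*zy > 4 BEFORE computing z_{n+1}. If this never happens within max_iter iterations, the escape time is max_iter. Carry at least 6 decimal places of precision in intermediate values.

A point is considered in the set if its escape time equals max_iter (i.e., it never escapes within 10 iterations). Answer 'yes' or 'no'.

z_0 = 0 + 0i, c = -0.4500 + -0.8220i
Iter 1: z = -0.4500 + -0.8220i, |z|^2 = 0.8782
Iter 2: z = -0.9232 + -0.0822i, |z|^2 = 0.8590
Iter 3: z = 0.3955 + -0.6702i, |z|^2 = 0.6056
Iter 4: z = -0.7428 + -1.3522i, |z|^2 = 2.3801
Iter 5: z = -1.7266 + 1.1867i, |z|^2 = 4.3896
Escaped at iteration 5

Answer: no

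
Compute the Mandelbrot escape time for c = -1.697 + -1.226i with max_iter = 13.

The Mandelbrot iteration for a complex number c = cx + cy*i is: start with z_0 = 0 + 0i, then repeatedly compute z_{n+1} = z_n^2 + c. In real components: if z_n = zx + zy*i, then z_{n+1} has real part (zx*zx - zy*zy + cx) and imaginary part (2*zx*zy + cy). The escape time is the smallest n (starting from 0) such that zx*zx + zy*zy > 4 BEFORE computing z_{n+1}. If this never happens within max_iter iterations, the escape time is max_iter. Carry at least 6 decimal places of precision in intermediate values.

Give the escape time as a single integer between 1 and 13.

z_0 = 0 + 0i, c = -1.6970 + -1.2260i
Iter 1: z = -1.6970 + -1.2260i, |z|^2 = 4.3829
Escaped at iteration 1

Answer: 1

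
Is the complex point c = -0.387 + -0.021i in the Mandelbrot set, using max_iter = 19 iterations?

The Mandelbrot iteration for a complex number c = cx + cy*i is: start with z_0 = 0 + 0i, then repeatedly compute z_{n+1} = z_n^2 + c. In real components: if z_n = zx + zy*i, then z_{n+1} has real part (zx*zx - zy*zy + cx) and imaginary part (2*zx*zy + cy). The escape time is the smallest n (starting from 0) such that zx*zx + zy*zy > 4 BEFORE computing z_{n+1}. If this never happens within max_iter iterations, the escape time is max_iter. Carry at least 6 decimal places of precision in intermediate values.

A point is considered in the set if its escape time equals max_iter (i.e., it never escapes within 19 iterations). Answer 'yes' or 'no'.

z_0 = 0 + 0i, c = -0.3870 + -0.0210i
Iter 1: z = -0.3870 + -0.0210i, |z|^2 = 0.1502
Iter 2: z = -0.2377 + -0.0047i, |z|^2 = 0.0565
Iter 3: z = -0.3305 + -0.0187i, |z|^2 = 0.1096
Iter 4: z = -0.2781 + -0.0086i, |z|^2 = 0.0774
Iter 5: z = -0.3097 + -0.0162i, |z|^2 = 0.0962
Iter 6: z = -0.2913 + -0.0110i, |z|^2 = 0.0850
Iter 7: z = -0.3022 + -0.0146i, |z|^2 = 0.0916
Iter 8: z = -0.2959 + -0.0122i, |z|^2 = 0.0877
Iter 9: z = -0.2996 + -0.0138i, |z|^2 = 0.0900
Iter 10: z = -0.2974 + -0.0127i, |z|^2 = 0.0886
Iter 11: z = -0.2987 + -0.0134i, |z|^2 = 0.0894
Iter 12: z = -0.2980 + -0.0130i, |z|^2 = 0.0889
Iter 13: z = -0.2984 + -0.0133i, |z|^2 = 0.0892
Iter 14: z = -0.2981 + -0.0131i, |z|^2 = 0.0891
Iter 15: z = -0.2983 + -0.0132i, |z|^2 = 0.0891
Iter 16: z = -0.2982 + -0.0131i, |z|^2 = 0.0891
Iter 17: z = -0.2982 + -0.0132i, |z|^2 = 0.0891
Iter 18: z = -0.2982 + -0.0131i, |z|^2 = 0.0891
Did not escape in 19 iterations → in set

Answer: yes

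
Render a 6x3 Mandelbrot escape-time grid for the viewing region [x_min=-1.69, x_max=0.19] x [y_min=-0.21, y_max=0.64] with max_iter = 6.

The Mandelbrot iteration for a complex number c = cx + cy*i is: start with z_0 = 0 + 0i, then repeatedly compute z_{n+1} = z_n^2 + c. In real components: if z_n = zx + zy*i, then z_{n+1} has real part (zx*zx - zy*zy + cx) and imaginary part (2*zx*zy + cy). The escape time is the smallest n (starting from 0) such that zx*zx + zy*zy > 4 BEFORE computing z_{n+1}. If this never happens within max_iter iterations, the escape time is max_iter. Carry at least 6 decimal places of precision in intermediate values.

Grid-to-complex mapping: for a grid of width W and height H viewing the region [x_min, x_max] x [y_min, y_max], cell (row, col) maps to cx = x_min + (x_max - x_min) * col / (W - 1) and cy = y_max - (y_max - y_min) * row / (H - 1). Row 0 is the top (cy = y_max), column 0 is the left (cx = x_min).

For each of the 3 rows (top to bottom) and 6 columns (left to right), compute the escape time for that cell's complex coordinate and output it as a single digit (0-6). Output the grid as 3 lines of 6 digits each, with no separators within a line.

(row=0, col=0): c = -1.6900 + 0.6400i → escape time 3
(row=0, col=1): c = -1.3140 + 0.6400i → escape time 3
(row=0, col=2): c = -0.9380 + 0.6400i → escape time 4
(row=0, col=3): c = -0.5620 + 0.6400i → escape time 6
(row=0, col=4): c = -0.1860 + 0.6400i → escape time 6
(row=0, col=5): c = 0.1900 + 0.6400i → escape time 6
(row=1, col=0): c = -1.6900 + 0.2150i → escape time 4
(row=1, col=1): c = -1.3140 + 0.2150i → escape time 6
(row=1, col=2): c = -0.9380 + 0.2150i → escape time 6
(row=1, col=3): c = -0.5620 + 0.2150i → escape time 6
(row=1, col=4): c = -0.1860 + 0.2150i → escape time 6
(row=1, col=5): c = 0.1900 + 0.2150i → escape time 6
(row=2, col=0): c = -1.6900 + -0.2100i → escape time 4
(row=2, col=1): c = -1.3140 + -0.2100i → escape time 6
(row=2, col=2): c = -0.9380 + -0.2100i → escape time 6
(row=2, col=3): c = -0.5620 + -0.2100i → escape time 6
(row=2, col=4): c = -0.1860 + -0.2100i → escape time 6
(row=2, col=5): c = 0.1900 + -0.2100i → escape time 6

Answer: 334666
466666
466666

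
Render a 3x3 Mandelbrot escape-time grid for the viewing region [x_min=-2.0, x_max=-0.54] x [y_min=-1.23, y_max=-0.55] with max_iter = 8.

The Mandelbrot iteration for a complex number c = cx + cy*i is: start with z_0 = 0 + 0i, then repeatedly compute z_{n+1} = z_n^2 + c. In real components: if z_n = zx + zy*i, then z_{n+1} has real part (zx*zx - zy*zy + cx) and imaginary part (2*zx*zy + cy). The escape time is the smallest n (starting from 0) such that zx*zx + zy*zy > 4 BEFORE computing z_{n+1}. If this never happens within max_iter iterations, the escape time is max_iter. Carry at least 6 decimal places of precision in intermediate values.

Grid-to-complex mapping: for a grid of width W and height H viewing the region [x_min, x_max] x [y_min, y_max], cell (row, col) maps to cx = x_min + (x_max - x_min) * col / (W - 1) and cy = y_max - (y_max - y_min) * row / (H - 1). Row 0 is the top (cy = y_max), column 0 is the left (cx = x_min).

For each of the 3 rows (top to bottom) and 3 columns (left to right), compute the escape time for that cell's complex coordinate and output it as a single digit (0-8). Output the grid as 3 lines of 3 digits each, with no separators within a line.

(row=0, col=0): c = -2.0000 + -0.5500i → escape time 1
(row=0, col=1): c = -1.2700 + -0.5500i → escape time 3
(row=0, col=2): c = -0.5400 + -0.5500i → escape time 8
(row=1, col=0): c = -2.0000 + -0.8900i → escape time 1
(row=1, col=1): c = -1.2700 + -0.8900i → escape time 3
(row=1, col=2): c = -0.5400 + -0.8900i → escape time 4
(row=2, col=0): c = -2.0000 + -1.2300i → escape time 1
(row=2, col=1): c = -1.2700 + -1.2300i → escape time 2
(row=2, col=2): c = -0.5400 + -1.2300i → escape time 3

Answer: 138
134
123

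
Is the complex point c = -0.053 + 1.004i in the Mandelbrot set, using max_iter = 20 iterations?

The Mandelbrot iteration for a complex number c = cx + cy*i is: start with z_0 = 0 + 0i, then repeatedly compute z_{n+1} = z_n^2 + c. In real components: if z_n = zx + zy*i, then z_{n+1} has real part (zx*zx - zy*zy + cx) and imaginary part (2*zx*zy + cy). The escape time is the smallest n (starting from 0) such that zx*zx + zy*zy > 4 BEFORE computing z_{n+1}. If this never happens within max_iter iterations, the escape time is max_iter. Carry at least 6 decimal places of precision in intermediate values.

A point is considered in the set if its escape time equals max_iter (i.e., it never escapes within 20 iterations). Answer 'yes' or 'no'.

Answer: no

Derivation:
z_0 = 0 + 0i, c = -0.0530 + 1.0040i
Iter 1: z = -0.0530 + 1.0040i, |z|^2 = 1.0108
Iter 2: z = -1.0582 + 0.8976i, |z|^2 = 1.9254
Iter 3: z = 0.2612 + -0.8956i, |z|^2 = 0.8704
Iter 4: z = -0.7870 + 0.5362i, |z|^2 = 0.9068
Iter 5: z = 0.2788 + 0.1601i, |z|^2 = 0.1034
Iter 6: z = -0.0009 + 1.0933i, |z|^2 = 1.1952
Iter 7: z = -1.2482 + 1.0021i, |z|^2 = 2.5622
Iter 8: z = 0.5009 + -1.4976i, |z|^2 = 2.4938
Iter 9: z = -2.0450 + -0.4963i, |z|^2 = 4.4284
Escaped at iteration 9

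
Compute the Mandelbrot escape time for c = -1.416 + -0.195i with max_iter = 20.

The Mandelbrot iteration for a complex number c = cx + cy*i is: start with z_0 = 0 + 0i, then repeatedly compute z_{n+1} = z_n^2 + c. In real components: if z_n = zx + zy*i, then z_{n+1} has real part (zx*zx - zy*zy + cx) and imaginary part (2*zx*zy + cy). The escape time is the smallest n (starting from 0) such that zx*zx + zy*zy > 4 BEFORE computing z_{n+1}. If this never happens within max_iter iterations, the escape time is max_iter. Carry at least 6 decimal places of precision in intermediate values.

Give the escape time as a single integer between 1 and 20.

z_0 = 0 + 0i, c = -1.4160 + -0.1950i
Iter 1: z = -1.4160 + -0.1950i, |z|^2 = 2.0431
Iter 2: z = 0.5510 + 0.3572i, |z|^2 = 0.4313
Iter 3: z = -1.2400 + 0.1987i, |z|^2 = 1.5770
Iter 4: z = 0.0821 + -0.6878i, |z|^2 = 0.4798
Iter 5: z = -1.8823 + -0.3079i, |z|^2 = 3.6378
Iter 6: z = 2.0322 + 0.9641i, |z|^2 = 5.0595
Escaped at iteration 6

Answer: 6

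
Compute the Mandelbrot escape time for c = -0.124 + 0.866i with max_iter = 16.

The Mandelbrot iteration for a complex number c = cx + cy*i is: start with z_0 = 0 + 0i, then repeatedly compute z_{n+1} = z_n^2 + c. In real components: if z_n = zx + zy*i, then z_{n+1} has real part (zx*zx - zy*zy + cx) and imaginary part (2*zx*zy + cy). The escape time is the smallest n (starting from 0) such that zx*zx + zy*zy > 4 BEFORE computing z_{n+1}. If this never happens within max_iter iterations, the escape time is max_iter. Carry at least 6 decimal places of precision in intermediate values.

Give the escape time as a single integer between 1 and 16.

z_0 = 0 + 0i, c = -0.1240 + 0.8660i
Iter 1: z = -0.1240 + 0.8660i, |z|^2 = 0.7653
Iter 2: z = -0.8586 + 0.6512i, |z|^2 = 1.1613
Iter 3: z = 0.1891 + -0.2523i, |z|^2 = 0.0994
Iter 4: z = -0.1519 + 0.7706i, |z|^2 = 0.6169
Iter 5: z = -0.6948 + 0.6319i, |z|^2 = 0.8820
Iter 6: z = -0.0406 + -0.0120i, |z|^2 = 0.0018
Iter 7: z = -0.1225 + 0.8670i, |z|^2 = 0.7667
Iter 8: z = -0.8606 + 0.6536i, |z|^2 = 1.1679
Iter 9: z = 0.1895 + -0.2590i, |z|^2 = 0.1030
Iter 10: z = -0.1552 + 0.7678i, |z|^2 = 0.6136
Iter 11: z = -0.6895 + 0.6277i, |z|^2 = 0.8694
Iter 12: z = -0.0427 + 0.0004i, |z|^2 = 0.0018
Iter 13: z = -0.1222 + 0.8660i, |z|^2 = 0.7648
Iter 14: z = -0.8590 + 0.6544i, |z|^2 = 1.1660
Iter 15: z = 0.1856 + -0.2582i, |z|^2 = 0.1011

Answer: 16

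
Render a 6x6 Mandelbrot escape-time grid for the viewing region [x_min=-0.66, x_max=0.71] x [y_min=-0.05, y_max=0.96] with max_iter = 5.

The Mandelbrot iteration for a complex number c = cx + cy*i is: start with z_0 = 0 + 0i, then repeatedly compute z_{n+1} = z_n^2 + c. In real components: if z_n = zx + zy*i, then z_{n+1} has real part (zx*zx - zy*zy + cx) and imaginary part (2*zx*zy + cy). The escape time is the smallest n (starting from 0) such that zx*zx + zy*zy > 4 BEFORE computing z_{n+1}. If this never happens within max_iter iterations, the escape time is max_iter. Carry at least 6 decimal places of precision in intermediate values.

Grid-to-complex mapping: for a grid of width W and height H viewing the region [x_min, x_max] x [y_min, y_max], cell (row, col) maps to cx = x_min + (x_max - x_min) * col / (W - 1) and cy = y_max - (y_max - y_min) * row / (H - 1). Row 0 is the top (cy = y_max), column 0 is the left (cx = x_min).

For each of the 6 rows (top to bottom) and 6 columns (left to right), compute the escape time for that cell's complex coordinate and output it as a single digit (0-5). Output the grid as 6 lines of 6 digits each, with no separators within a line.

Answer: 455432
455543
555553
555553
555553
555553

Derivation:
(row=0, col=0): c = -0.6600 + 0.9600i → escape time 4
(row=0, col=1): c = -0.3860 + 0.9600i → escape time 5
(row=0, col=2): c = -0.1120 + 0.9600i → escape time 5
(row=0, col=3): c = 0.1620 + 0.9600i → escape time 4
(row=0, col=4): c = 0.4360 + 0.9600i → escape time 3
(row=0, col=5): c = 0.7100 + 0.9600i → escape time 2
(row=1, col=0): c = -0.6600 + 0.7580i → escape time 4
(row=1, col=1): c = -0.3860 + 0.7580i → escape time 5
(row=1, col=2): c = -0.1120 + 0.7580i → escape time 5
(row=1, col=3): c = 0.1620 + 0.7580i → escape time 5
(row=1, col=4): c = 0.4360 + 0.7580i → escape time 4
(row=1, col=5): c = 0.7100 + 0.7580i → escape time 3
(row=2, col=0): c = -0.6600 + 0.5560i → escape time 5
(row=2, col=1): c = -0.3860 + 0.5560i → escape time 5
(row=2, col=2): c = -0.1120 + 0.5560i → escape time 5
(row=2, col=3): c = 0.1620 + 0.5560i → escape time 5
(row=2, col=4): c = 0.4360 + 0.5560i → escape time 5
(row=2, col=5): c = 0.7100 + 0.5560i → escape time 3
(row=3, col=0): c = -0.6600 + 0.3540i → escape time 5
(row=3, col=1): c = -0.3860 + 0.3540i → escape time 5
(row=3, col=2): c = -0.1120 + 0.3540i → escape time 5
(row=3, col=3): c = 0.1620 + 0.3540i → escape time 5
(row=3, col=4): c = 0.4360 + 0.3540i → escape time 5
(row=3, col=5): c = 0.7100 + 0.3540i → escape time 3
(row=4, col=0): c = -0.6600 + 0.1520i → escape time 5
(row=4, col=1): c = -0.3860 + 0.1520i → escape time 5
(row=4, col=2): c = -0.1120 + 0.1520i → escape time 5
(row=4, col=3): c = 0.1620 + 0.1520i → escape time 5
(row=4, col=4): c = 0.4360 + 0.1520i → escape time 5
(row=4, col=5): c = 0.7100 + 0.1520i → escape time 3
(row=5, col=0): c = -0.6600 + -0.0500i → escape time 5
(row=5, col=1): c = -0.3860 + -0.0500i → escape time 5
(row=5, col=2): c = -0.1120 + -0.0500i → escape time 5
(row=5, col=3): c = 0.1620 + -0.0500i → escape time 5
(row=5, col=4): c = 0.4360 + -0.0500i → escape time 5
(row=5, col=5): c = 0.7100 + -0.0500i → escape time 3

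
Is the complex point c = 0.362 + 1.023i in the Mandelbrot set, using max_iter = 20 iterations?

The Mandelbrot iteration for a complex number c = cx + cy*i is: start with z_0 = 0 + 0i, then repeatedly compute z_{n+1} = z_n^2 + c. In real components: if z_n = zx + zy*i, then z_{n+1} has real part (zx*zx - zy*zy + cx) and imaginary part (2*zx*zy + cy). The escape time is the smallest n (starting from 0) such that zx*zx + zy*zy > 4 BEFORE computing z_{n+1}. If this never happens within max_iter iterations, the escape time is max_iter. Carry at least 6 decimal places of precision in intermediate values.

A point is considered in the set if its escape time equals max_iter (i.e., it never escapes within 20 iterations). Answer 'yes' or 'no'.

z_0 = 0 + 0i, c = 0.3620 + 1.0230i
Iter 1: z = 0.3620 + 1.0230i, |z|^2 = 1.1776
Iter 2: z = -0.5535 + 1.7637i, |z|^2 = 3.4168
Iter 3: z = -2.4421 + -0.9293i, |z|^2 = 6.8276
Escaped at iteration 3

Answer: no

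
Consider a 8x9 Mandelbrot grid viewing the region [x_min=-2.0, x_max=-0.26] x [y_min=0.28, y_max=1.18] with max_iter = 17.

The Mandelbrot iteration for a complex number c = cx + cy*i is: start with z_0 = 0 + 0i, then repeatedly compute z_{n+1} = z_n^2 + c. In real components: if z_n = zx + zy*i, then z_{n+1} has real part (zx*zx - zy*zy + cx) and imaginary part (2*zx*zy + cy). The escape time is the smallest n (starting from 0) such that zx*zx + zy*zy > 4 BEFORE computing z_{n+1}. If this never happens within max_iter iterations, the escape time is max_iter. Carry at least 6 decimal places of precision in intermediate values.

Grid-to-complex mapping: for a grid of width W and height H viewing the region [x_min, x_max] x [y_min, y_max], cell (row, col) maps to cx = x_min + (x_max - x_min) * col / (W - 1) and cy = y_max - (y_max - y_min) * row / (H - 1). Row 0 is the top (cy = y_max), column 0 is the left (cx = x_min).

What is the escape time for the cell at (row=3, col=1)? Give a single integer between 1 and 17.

Answer: 2

Derivation:
z_0 = 0 + 0i, c = -1.7514 + 0.8425i
Iter 1: z = -1.7514 + 0.8425i, |z|^2 = 3.7773
Iter 2: z = 0.6063 + -2.1087i, |z|^2 = 4.8140
Escaped at iteration 2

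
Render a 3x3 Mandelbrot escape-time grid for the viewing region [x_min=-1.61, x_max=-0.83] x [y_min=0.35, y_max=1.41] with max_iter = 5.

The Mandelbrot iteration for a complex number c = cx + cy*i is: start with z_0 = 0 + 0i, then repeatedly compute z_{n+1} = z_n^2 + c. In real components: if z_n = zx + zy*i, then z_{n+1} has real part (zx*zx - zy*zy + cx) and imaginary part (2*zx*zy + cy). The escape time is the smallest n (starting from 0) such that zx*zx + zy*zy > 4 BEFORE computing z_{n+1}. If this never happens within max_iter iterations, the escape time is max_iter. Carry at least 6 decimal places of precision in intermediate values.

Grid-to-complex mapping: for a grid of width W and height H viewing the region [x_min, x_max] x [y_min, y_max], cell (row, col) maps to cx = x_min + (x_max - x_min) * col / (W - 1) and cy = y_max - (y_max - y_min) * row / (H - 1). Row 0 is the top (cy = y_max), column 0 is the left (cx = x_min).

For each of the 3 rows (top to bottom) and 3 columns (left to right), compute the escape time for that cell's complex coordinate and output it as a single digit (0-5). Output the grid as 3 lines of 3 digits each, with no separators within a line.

Answer: 122
334
455

Derivation:
(row=0, col=0): c = -1.6100 + 1.4100i → escape time 1
(row=0, col=1): c = -1.2200 + 1.4100i → escape time 2
(row=0, col=2): c = -0.8300 + 1.4100i → escape time 2
(row=1, col=0): c = -1.6100 + 0.8800i → escape time 3
(row=1, col=1): c = -1.2200 + 0.8800i → escape time 3
(row=1, col=2): c = -0.8300 + 0.8800i → escape time 4
(row=2, col=0): c = -1.6100 + 0.3500i → escape time 4
(row=2, col=1): c = -1.2200 + 0.3500i → escape time 5
(row=2, col=2): c = -0.8300 + 0.3500i → escape time 5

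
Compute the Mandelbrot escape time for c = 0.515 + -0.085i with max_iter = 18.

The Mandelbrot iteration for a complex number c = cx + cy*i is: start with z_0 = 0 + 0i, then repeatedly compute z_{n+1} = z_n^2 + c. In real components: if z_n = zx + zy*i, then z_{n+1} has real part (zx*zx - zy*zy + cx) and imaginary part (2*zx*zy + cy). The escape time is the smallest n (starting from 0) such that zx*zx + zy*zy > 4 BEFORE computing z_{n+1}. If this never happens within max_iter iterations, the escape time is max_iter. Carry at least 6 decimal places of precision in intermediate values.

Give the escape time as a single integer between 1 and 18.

Answer: 5

Derivation:
z_0 = 0 + 0i, c = 0.5150 + -0.0850i
Iter 1: z = 0.5150 + -0.0850i, |z|^2 = 0.2724
Iter 2: z = 0.7730 + -0.1726i, |z|^2 = 0.6273
Iter 3: z = 1.0828 + -0.3518i, |z|^2 = 1.2961
Iter 4: z = 1.5636 + -0.8467i, |z|^2 = 3.1619
Iter 5: z = 2.2429 + -2.7330i, |z|^2 = 12.5000
Escaped at iteration 5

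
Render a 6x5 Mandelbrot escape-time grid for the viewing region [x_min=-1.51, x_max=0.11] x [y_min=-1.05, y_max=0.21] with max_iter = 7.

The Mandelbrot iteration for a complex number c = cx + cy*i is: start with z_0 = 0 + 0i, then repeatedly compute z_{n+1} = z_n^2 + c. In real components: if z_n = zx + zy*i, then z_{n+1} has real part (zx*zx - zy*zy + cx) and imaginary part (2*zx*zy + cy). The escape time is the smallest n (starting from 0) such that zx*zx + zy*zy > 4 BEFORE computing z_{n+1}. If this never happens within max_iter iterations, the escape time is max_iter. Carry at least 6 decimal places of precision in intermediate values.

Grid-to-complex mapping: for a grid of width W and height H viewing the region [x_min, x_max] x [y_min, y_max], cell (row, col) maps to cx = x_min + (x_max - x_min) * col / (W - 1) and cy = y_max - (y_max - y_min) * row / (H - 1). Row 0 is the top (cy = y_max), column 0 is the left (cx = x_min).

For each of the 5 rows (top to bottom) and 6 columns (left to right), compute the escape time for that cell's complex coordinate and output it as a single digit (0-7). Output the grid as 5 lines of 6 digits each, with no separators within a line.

Answer: 577777
777777
467777
334677
233464

Derivation:
(row=0, col=0): c = -1.5100 + 0.2100i → escape time 5
(row=0, col=1): c = -1.1860 + 0.2100i → escape time 7
(row=0, col=2): c = -0.8620 + 0.2100i → escape time 7
(row=0, col=3): c = -0.5380 + 0.2100i → escape time 7
(row=0, col=4): c = -0.2140 + 0.2100i → escape time 7
(row=0, col=5): c = 0.1100 + 0.2100i → escape time 7
(row=1, col=0): c = -1.5100 + -0.1050i → escape time 7
(row=1, col=1): c = -1.1860 + -0.1050i → escape time 7
(row=1, col=2): c = -0.8620 + -0.1050i → escape time 7
(row=1, col=3): c = -0.5380 + -0.1050i → escape time 7
(row=1, col=4): c = -0.2140 + -0.1050i → escape time 7
(row=1, col=5): c = 0.1100 + -0.1050i → escape time 7
(row=2, col=0): c = -1.5100 + -0.4200i → escape time 4
(row=2, col=1): c = -1.1860 + -0.4200i → escape time 6
(row=2, col=2): c = -0.8620 + -0.4200i → escape time 7
(row=2, col=3): c = -0.5380 + -0.4200i → escape time 7
(row=2, col=4): c = -0.2140 + -0.4200i → escape time 7
(row=2, col=5): c = 0.1100 + -0.4200i → escape time 7
(row=3, col=0): c = -1.5100 + -0.7350i → escape time 3
(row=3, col=1): c = -1.1860 + -0.7350i → escape time 3
(row=3, col=2): c = -0.8620 + -0.7350i → escape time 4
(row=3, col=3): c = -0.5380 + -0.7350i → escape time 6
(row=3, col=4): c = -0.2140 + -0.7350i → escape time 7
(row=3, col=5): c = 0.1100 + -0.7350i → escape time 7
(row=4, col=0): c = -1.5100 + -1.0500i → escape time 2
(row=4, col=1): c = -1.1860 + -1.0500i → escape time 3
(row=4, col=2): c = -0.8620 + -1.0500i → escape time 3
(row=4, col=3): c = -0.5380 + -1.0500i → escape time 4
(row=4, col=4): c = -0.2140 + -1.0500i → escape time 6
(row=4, col=5): c = 0.1100 + -1.0500i → escape time 4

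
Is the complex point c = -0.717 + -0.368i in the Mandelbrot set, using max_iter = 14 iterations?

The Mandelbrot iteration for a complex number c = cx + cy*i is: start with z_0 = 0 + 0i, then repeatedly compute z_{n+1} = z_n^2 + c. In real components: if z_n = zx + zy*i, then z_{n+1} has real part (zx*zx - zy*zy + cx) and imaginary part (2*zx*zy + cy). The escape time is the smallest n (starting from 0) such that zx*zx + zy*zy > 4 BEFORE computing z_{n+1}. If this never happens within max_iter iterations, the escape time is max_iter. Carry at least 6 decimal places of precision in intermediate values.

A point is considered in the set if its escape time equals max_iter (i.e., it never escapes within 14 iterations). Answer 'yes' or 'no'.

Answer: no

Derivation:
z_0 = 0 + 0i, c = -0.7170 + -0.3680i
Iter 1: z = -0.7170 + -0.3680i, |z|^2 = 0.6495
Iter 2: z = -0.3383 + 0.1597i, |z|^2 = 0.1400
Iter 3: z = -0.6280 + -0.4761i, |z|^2 = 0.6211
Iter 4: z = -0.5492 + 0.2300i, |z|^2 = 0.3545
Iter 5: z = -0.4683 + -0.6206i, |z|^2 = 0.6044
Iter 6: z = -0.8829 + 0.2132i, |z|^2 = 0.8250
Iter 7: z = 0.0171 + -0.7445i, |z|^2 = 0.5546
Iter 8: z = -1.2710 + -0.3934i, |z|^2 = 1.7702
Iter 9: z = 0.7437 + 0.6320i, |z|^2 = 0.9525
Iter 10: z = -0.5634 + 0.5720i, |z|^2 = 0.6446
Iter 11: z = -0.7267 + -1.0126i, |z|^2 = 1.5534
Iter 12: z = -1.2141 + 1.1037i, |z|^2 = 2.6923
Iter 13: z = -0.4611 + -3.0481i, |z|^2 = 9.5038
Escaped at iteration 13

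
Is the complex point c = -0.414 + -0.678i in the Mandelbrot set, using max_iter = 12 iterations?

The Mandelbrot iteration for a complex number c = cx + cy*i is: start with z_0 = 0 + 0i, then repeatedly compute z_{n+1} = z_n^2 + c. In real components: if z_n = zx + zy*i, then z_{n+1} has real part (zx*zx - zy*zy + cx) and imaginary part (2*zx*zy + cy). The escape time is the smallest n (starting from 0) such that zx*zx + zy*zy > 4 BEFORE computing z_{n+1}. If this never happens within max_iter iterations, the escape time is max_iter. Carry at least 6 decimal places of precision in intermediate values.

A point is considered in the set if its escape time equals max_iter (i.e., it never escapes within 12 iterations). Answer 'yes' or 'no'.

z_0 = 0 + 0i, c = -0.4140 + -0.6780i
Iter 1: z = -0.4140 + -0.6780i, |z|^2 = 0.6311
Iter 2: z = -0.7023 + -0.1166i, |z|^2 = 0.5068
Iter 3: z = 0.0656 + -0.5142i, |z|^2 = 0.2687
Iter 4: z = -0.6741 + -0.7455i, |z|^2 = 1.0101
Iter 5: z = -0.5153 + 0.3270i, |z|^2 = 0.3725
Iter 6: z = -0.2554 + -1.0151i, |z|^2 = 1.0956
Iter 7: z = -1.3791 + -0.1595i, |z|^2 = 1.9274
Iter 8: z = 1.4626 + -0.2381i, |z|^2 = 2.1958
Iter 9: z = 1.6684 + -1.3745i, |z|^2 = 4.6727
Escaped at iteration 9

Answer: no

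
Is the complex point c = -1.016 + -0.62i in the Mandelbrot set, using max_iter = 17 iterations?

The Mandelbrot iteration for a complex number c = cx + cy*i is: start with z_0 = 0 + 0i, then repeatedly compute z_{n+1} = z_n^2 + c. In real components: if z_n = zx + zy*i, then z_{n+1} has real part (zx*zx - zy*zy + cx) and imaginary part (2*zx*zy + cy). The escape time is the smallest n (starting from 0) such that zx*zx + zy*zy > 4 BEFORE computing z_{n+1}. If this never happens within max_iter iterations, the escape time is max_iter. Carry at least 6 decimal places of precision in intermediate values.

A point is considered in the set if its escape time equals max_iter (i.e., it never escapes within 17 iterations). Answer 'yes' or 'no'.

z_0 = 0 + 0i, c = -1.0160 + -0.6200i
Iter 1: z = -1.0160 + -0.6200i, |z|^2 = 1.4167
Iter 2: z = -0.3681 + 0.6398i, |z|^2 = 0.5449
Iter 3: z = -1.2899 + -1.0911i, |z|^2 = 2.8543
Iter 4: z = -0.5428 + 2.1948i, |z|^2 = 5.1116
Escaped at iteration 4

Answer: no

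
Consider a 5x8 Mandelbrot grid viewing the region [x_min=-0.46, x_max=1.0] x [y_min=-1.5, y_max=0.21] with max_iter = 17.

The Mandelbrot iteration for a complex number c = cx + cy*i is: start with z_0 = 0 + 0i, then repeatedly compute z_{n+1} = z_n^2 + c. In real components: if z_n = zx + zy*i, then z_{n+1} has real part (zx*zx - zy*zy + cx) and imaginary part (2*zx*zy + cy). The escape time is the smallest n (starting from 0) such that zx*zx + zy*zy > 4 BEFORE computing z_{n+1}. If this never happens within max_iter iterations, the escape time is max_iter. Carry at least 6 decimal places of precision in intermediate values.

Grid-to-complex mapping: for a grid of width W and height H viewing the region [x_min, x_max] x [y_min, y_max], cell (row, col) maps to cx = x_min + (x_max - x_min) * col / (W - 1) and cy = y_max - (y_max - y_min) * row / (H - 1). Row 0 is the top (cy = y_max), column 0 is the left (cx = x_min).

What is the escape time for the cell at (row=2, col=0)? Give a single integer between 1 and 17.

Answer: 17

Derivation:
z_0 = 0 + 0i, c = -0.4600 + -0.2786i
Iter 1: z = -0.4600 + -0.2786i, |z|^2 = 0.2892
Iter 2: z = -0.3260 + -0.0223i, |z|^2 = 0.1068
Iter 3: z = -0.3542 + -0.2640i, |z|^2 = 0.1952
Iter 4: z = -0.4042 + -0.0915i, |z|^2 = 0.1718
Iter 5: z = -0.3050 + -0.2046i, |z|^2 = 0.1349
Iter 6: z = -0.4089 + -0.1538i, |z|^2 = 0.1908
Iter 7: z = -0.3165 + -0.1528i, |z|^2 = 0.1235
Iter 8: z = -0.3832 + -0.1818i, |z|^2 = 0.1799
Iter 9: z = -0.3462 + -0.1392i, |z|^2 = 0.1393
Iter 10: z = -0.3595 + -0.1822i, |z|^2 = 0.1624
Iter 11: z = -0.3639 + -0.1476i, |z|^2 = 0.1542
Iter 12: z = -0.3493 + -0.1711i, |z|^2 = 0.1513
Iter 13: z = -0.3673 + -0.1590i, |z|^2 = 0.1602
Iter 14: z = -0.3504 + -0.1618i, |z|^2 = 0.1490
Iter 15: z = -0.3634 + -0.1652i, |z|^2 = 0.1593
Iter 16: z = -0.3552 + -0.1585i, |z|^2 = 0.1513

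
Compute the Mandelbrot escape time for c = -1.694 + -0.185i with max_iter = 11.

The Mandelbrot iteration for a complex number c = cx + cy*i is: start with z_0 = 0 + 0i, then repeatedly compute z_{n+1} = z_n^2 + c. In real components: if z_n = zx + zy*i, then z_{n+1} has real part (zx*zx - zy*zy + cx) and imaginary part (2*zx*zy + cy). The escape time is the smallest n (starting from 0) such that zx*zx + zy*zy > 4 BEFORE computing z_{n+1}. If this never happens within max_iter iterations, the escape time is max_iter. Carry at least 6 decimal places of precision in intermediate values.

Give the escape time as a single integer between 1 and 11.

z_0 = 0 + 0i, c = -1.6940 + -0.1850i
Iter 1: z = -1.6940 + -0.1850i, |z|^2 = 2.9039
Iter 2: z = 1.1414 + 0.4418i, |z|^2 = 1.4980
Iter 3: z = -0.5864 + 0.8235i, |z|^2 = 1.0220
Iter 4: z = -2.0284 + -1.1507i, |z|^2 = 5.4384
Escaped at iteration 4

Answer: 4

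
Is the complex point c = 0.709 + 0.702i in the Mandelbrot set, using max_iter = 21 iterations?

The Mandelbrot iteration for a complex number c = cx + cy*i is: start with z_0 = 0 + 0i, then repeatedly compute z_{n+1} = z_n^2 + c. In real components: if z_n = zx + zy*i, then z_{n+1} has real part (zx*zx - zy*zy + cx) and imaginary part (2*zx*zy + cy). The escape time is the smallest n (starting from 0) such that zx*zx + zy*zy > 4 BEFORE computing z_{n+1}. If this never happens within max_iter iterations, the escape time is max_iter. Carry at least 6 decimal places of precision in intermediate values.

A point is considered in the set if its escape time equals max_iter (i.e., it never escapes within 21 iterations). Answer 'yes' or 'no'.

z_0 = 0 + 0i, c = 0.7090 + 0.7020i
Iter 1: z = 0.7090 + 0.7020i, |z|^2 = 0.9955
Iter 2: z = 0.7189 + 1.6974i, |z|^2 = 3.3981
Iter 3: z = -1.6555 + 3.1425i, |z|^2 = 12.6160
Escaped at iteration 3

Answer: no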